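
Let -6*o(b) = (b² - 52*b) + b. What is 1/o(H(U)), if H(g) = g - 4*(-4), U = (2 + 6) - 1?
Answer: 3/322 ≈ 0.0093168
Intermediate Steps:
U = 7 (U = 8 - 1 = 7)
H(g) = 16 + g (H(g) = g + 16 = 16 + g)
o(b) = -b²/6 + 17*b/2 (o(b) = -((b² - 52*b) + b)/6 = -(b² - 51*b)/6 = -b²/6 + 17*b/2)
1/o(H(U)) = 1/((16 + 7)*(51 - (16 + 7))/6) = 1/((⅙)*23*(51 - 1*23)) = 1/((⅙)*23*(51 - 23)) = 1/((⅙)*23*28) = 1/(322/3) = 3/322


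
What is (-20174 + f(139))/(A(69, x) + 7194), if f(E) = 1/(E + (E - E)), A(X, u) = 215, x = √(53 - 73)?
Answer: -2804185/1029851 ≈ -2.7229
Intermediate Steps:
x = 2*I*√5 (x = √(-20) = 2*I*√5 ≈ 4.4721*I)
f(E) = 1/E (f(E) = 1/(E + 0) = 1/E)
(-20174 + f(139))/(A(69, x) + 7194) = (-20174 + 1/139)/(215 + 7194) = (-20174 + 1/139)/7409 = -2804185/139*1/7409 = -2804185/1029851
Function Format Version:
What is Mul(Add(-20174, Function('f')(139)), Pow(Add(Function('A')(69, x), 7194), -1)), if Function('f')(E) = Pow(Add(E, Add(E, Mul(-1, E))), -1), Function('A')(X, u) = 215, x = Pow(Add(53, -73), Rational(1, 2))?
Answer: Rational(-2804185, 1029851) ≈ -2.7229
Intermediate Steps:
x = Mul(2, I, Pow(5, Rational(1, 2))) (x = Pow(-20, Rational(1, 2)) = Mul(2, I, Pow(5, Rational(1, 2))) ≈ Mul(4.4721, I))
Function('f')(E) = Pow(E, -1) (Function('f')(E) = Pow(Add(E, 0), -1) = Pow(E, -1))
Mul(Add(-20174, Function('f')(139)), Pow(Add(Function('A')(69, x), 7194), -1)) = Mul(Add(-20174, Pow(139, -1)), Pow(Add(215, 7194), -1)) = Mul(Add(-20174, Rational(1, 139)), Pow(7409, -1)) = Mul(Rational(-2804185, 139), Rational(1, 7409)) = Rational(-2804185, 1029851)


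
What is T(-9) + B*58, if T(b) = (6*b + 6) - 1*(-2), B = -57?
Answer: -3352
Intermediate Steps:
T(b) = 8 + 6*b (T(b) = (6 + 6*b) + 2 = 8 + 6*b)
T(-9) + B*58 = (8 + 6*(-9)) - 57*58 = (8 - 54) - 3306 = -46 - 3306 = -3352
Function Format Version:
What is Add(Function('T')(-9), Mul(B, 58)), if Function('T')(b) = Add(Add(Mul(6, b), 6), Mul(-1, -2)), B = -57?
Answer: -3352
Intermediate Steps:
Function('T')(b) = Add(8, Mul(6, b)) (Function('T')(b) = Add(Add(6, Mul(6, b)), 2) = Add(8, Mul(6, b)))
Add(Function('T')(-9), Mul(B, 58)) = Add(Add(8, Mul(6, -9)), Mul(-57, 58)) = Add(Add(8, -54), -3306) = Add(-46, -3306) = -3352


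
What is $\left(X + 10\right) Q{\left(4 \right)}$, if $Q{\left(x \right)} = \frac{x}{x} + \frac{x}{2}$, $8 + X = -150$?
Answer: $-444$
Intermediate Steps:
$X = -158$ ($X = -8 - 150 = -158$)
$Q{\left(x \right)} = 1 + \frac{x}{2}$ ($Q{\left(x \right)} = 1 + x \frac{1}{2} = 1 + \frac{x}{2}$)
$\left(X + 10\right) Q{\left(4 \right)} = \left(-158 + 10\right) \left(1 + \frac{1}{2} \cdot 4\right) = - 148 \left(1 + 2\right) = \left(-148\right) 3 = -444$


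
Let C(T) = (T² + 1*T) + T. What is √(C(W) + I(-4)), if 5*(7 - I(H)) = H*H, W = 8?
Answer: √2095/5 ≈ 9.1542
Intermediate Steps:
C(T) = T² + 2*T (C(T) = (T² + T) + T = (T + T²) + T = T² + 2*T)
I(H) = 7 - H²/5 (I(H) = 7 - H*H/5 = 7 - H²/5)
√(C(W) + I(-4)) = √(8*(2 + 8) + (7 - ⅕*(-4)²)) = √(8*10 + (7 - ⅕*16)) = √(80 + (7 - 16/5)) = √(80 + 19/5) = √(419/5) = √2095/5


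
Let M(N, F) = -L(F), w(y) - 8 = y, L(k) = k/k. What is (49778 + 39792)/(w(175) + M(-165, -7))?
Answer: 3445/7 ≈ 492.14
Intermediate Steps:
L(k) = 1
w(y) = 8 + y
M(N, F) = -1 (M(N, F) = -1*1 = -1)
(49778 + 39792)/(w(175) + M(-165, -7)) = (49778 + 39792)/((8 + 175) - 1) = 89570/(183 - 1) = 89570/182 = 89570*(1/182) = 3445/7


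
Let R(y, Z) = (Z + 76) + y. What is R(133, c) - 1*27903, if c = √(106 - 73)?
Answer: -27694 + √33 ≈ -27688.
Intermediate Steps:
c = √33 ≈ 5.7446
R(y, Z) = 76 + Z + y (R(y, Z) = (76 + Z) + y = 76 + Z + y)
R(133, c) - 1*27903 = (76 + √33 + 133) - 1*27903 = (209 + √33) - 27903 = -27694 + √33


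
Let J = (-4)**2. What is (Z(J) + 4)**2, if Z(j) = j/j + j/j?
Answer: 36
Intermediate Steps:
J = 16
Z(j) = 2 (Z(j) = 1 + 1 = 2)
(Z(J) + 4)**2 = (2 + 4)**2 = 6**2 = 36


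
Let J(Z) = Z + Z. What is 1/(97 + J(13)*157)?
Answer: 1/4179 ≈ 0.00023929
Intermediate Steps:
J(Z) = 2*Z
1/(97 + J(13)*157) = 1/(97 + (2*13)*157) = 1/(97 + 26*157) = 1/(97 + 4082) = 1/4179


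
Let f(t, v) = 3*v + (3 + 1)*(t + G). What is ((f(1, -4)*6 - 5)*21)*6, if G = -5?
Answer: -21798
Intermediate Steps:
f(t, v) = -20 + 3*v + 4*t (f(t, v) = 3*v + (3 + 1)*(t - 5) = 3*v + 4*(-5 + t) = 3*v + (-20 + 4*t) = -20 + 3*v + 4*t)
((f(1, -4)*6 - 5)*21)*6 = (((-20 + 3*(-4) + 4*1)*6 - 5)*21)*6 = (((-20 - 12 + 4)*6 - 5)*21)*6 = ((-28*6 - 5)*21)*6 = ((-168 - 5)*21)*6 = -173*21*6 = -3633*6 = -21798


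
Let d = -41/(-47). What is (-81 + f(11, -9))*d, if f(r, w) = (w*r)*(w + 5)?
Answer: 12915/47 ≈ 274.79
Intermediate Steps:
d = 41/47 (d = -41*(-1/47) = 41/47 ≈ 0.87234)
f(r, w) = r*w*(5 + w) (f(r, w) = (r*w)*(5 + w) = r*w*(5 + w))
(-81 + f(11, -9))*d = (-81 + 11*(-9)*(5 - 9))*(41/47) = (-81 + 11*(-9)*(-4))*(41/47) = (-81 + 396)*(41/47) = 315*(41/47) = 12915/47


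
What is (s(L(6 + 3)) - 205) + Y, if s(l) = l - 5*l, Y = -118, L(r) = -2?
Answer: -315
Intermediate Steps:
s(l) = -4*l
(s(L(6 + 3)) - 205) + Y = (-4*(-2) - 205) - 118 = (8 - 205) - 118 = -197 - 118 = -315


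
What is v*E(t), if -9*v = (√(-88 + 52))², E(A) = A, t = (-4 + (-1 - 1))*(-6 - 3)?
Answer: 216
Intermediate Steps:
t = 54 (t = (-4 - 2)*(-9) = -6*(-9) = 54)
v = 4 (v = -(√(-88 + 52))²/9 = -(√(-36))²/9 = -(6*I)²/9 = -⅑*(-36) = 4)
v*E(t) = 4*54 = 216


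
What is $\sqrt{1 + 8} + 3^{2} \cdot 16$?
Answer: $147$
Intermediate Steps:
$\sqrt{1 + 8} + 3^{2} \cdot 16 = \sqrt{9} + 9 \cdot 16 = 3 + 144 = 147$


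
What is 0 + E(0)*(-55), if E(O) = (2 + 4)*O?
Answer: 0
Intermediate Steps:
E(O) = 6*O
0 + E(0)*(-55) = 0 + (6*0)*(-55) = 0 + 0*(-55) = 0 + 0 = 0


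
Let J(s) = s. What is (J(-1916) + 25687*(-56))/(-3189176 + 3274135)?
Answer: -1440388/84959 ≈ -16.954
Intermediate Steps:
(J(-1916) + 25687*(-56))/(-3189176 + 3274135) = (-1916 + 25687*(-56))/(-3189176 + 3274135) = (-1916 - 1438472)/84959 = -1440388*1/84959 = -1440388/84959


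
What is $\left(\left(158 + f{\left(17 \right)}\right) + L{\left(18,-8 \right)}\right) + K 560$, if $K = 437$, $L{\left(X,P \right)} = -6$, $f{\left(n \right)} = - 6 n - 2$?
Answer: $244768$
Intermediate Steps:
$f{\left(n \right)} = -2 - 6 n$
$\left(\left(158 + f{\left(17 \right)}\right) + L{\left(18,-8 \right)}\right) + K 560 = \left(\left(158 - 104\right) - 6\right) + 437 \cdot 560 = \left(\left(158 - 104\right) - 6\right) + 244720 = \left(54 - 6\right) + 244720 = 48 + 244720 = 244768$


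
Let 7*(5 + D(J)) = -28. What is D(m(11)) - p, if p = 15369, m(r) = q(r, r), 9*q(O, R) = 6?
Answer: -15378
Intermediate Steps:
q(O, R) = ⅔ (q(O, R) = (⅑)*6 = ⅔)
m(r) = ⅔
D(J) = -9 (D(J) = -5 + (⅐)*(-28) = -5 - 4 = -9)
D(m(11)) - p = -9 - 1*15369 = -9 - 15369 = -15378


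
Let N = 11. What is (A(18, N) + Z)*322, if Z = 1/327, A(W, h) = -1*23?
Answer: -2421440/327 ≈ -7405.0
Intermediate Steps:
A(W, h) = -23
Z = 1/327 ≈ 0.0030581
(A(18, N) + Z)*322 = (-23 + 1/327)*322 = -7520/327*322 = -2421440/327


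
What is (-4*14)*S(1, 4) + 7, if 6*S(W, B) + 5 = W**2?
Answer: 133/3 ≈ 44.333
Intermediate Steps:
S(W, B) = -5/6 + W**2/6
(-4*14)*S(1, 4) + 7 = (-4*14)*(-5/6 + (1/6)*1**2) + 7 = -56*(-5/6 + (1/6)*1) + 7 = -56*(-5/6 + 1/6) + 7 = -56*(-2/3) + 7 = 112/3 + 7 = 133/3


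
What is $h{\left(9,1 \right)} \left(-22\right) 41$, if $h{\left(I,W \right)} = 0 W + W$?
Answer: $-902$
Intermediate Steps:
$h{\left(I,W \right)} = W$ ($h{\left(I,W \right)} = 0 + W = W$)
$h{\left(9,1 \right)} \left(-22\right) 41 = 1 \left(-22\right) 41 = \left(-22\right) 41 = -902$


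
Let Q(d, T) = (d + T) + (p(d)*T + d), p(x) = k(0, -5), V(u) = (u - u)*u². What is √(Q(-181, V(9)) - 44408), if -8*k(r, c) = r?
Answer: 11*I*√370 ≈ 211.59*I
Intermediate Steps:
k(r, c) = -r/8
V(u) = 0 (V(u) = 0*u² = 0)
p(x) = 0 (p(x) = -⅛*0 = 0)
Q(d, T) = T + 2*d (Q(d, T) = (d + T) + (0*T + d) = (T + d) + (0 + d) = (T + d) + d = T + 2*d)
√(Q(-181, V(9)) - 44408) = √((0 + 2*(-181)) - 44408) = √((0 - 362) - 44408) = √(-362 - 44408) = √(-44770) = 11*I*√370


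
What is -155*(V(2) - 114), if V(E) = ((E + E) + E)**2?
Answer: 12090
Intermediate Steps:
V(E) = 9*E**2 (V(E) = (2*E + E)**2 = (3*E)**2 = 9*E**2)
-155*(V(2) - 114) = -155*(9*2**2 - 114) = -155*(9*4 - 114) = -155*(36 - 114) = -155*(-78) = 12090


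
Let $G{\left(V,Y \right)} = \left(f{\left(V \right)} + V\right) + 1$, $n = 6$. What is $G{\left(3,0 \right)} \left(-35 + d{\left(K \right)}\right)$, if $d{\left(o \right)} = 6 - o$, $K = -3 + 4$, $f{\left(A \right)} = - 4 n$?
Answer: $600$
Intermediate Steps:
$f{\left(A \right)} = -24$ ($f{\left(A \right)} = \left(-4\right) 6 = -24$)
$K = 1$
$G{\left(V,Y \right)} = -23 + V$ ($G{\left(V,Y \right)} = \left(-24 + V\right) + 1 = -23 + V$)
$G{\left(3,0 \right)} \left(-35 + d{\left(K \right)}\right) = \left(-23 + 3\right) \left(-35 + \left(6 - 1\right)\right) = - 20 \left(-35 + \left(6 - 1\right)\right) = - 20 \left(-35 + 5\right) = \left(-20\right) \left(-30\right) = 600$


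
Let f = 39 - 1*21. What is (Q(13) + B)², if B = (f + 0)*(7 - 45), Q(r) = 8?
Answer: 456976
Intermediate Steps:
f = 18 (f = 39 - 21 = 18)
B = -684 (B = (18 + 0)*(7 - 45) = 18*(-38) = -684)
(Q(13) + B)² = (8 - 684)² = (-676)² = 456976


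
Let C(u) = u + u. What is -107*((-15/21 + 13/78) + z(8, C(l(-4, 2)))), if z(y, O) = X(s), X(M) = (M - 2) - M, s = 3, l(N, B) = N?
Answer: 11449/42 ≈ 272.60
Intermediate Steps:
C(u) = 2*u
X(M) = -2 (X(M) = (-2 + M) - M = -2)
z(y, O) = -2
-107*((-15/21 + 13/78) + z(8, C(l(-4, 2)))) = -107*((-15/21 + 13/78) - 2) = -107*((-15*1/21 + 13*(1/78)) - 2) = -107*((-5/7 + 1/6) - 2) = -107*(-23/42 - 2) = -107*(-107/42) = 11449/42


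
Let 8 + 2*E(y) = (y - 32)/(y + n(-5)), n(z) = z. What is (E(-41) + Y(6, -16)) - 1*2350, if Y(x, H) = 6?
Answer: -215943/92 ≈ -2347.2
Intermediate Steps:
E(y) = -4 + (-32 + y)/(2*(-5 + y)) (E(y) = -4 + ((y - 32)/(y - 5))/2 = -4 + ((-32 + y)/(-5 + y))/2 = -4 + (-32 + y)/(2*(-5 + y)))
(E(-41) + Y(6, -16)) - 1*2350 = ((8 - 7*(-41))/(2*(-5 - 41)) + 6) - 1*2350 = ((½)*(8 + 287)/(-46) + 6) - 2350 = ((½)*(-1/46)*295 + 6) - 2350 = (-295/92 + 6) - 2350 = 257/92 - 2350 = -215943/92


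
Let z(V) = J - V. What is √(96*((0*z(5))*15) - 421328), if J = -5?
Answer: 4*I*√26333 ≈ 649.1*I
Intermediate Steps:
z(V) = -5 - V
√(96*((0*z(5))*15) - 421328) = √(96*((0*(-5 - 1*5))*15) - 421328) = √(96*((0*(-5 - 5))*15) - 421328) = √(96*((0*(-10))*15) - 421328) = √(96*(0*15) - 421328) = √(96*0 - 421328) = √(0 - 421328) = √(-421328) = 4*I*√26333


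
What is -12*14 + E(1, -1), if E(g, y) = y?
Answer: -169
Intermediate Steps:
-12*14 + E(1, -1) = -12*14 - 1 = -168 - 1 = -169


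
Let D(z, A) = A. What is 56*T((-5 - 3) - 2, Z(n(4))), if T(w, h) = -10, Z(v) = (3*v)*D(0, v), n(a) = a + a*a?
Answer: -560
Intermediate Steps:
n(a) = a + a²
Z(v) = 3*v² (Z(v) = (3*v)*v = 3*v²)
56*T((-5 - 3) - 2, Z(n(4))) = 56*(-10) = -560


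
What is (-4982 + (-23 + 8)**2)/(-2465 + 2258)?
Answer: 4757/207 ≈ 22.981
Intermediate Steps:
(-4982 + (-23 + 8)**2)/(-2465 + 2258) = (-4982 + (-15)**2)/(-207) = (-4982 + 225)*(-1/207) = -4757*(-1/207) = 4757/207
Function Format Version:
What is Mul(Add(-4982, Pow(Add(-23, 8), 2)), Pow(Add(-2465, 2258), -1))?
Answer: Rational(4757, 207) ≈ 22.981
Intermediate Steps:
Mul(Add(-4982, Pow(Add(-23, 8), 2)), Pow(Add(-2465, 2258), -1)) = Mul(Add(-4982, Pow(-15, 2)), Pow(-207, -1)) = Mul(Add(-4982, 225), Rational(-1, 207)) = Mul(-4757, Rational(-1, 207)) = Rational(4757, 207)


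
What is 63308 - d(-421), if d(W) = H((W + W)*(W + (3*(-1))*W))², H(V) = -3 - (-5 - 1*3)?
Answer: 63283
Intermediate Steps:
H(V) = 5 (H(V) = -3 - (-5 - 3) = -3 - 1*(-8) = -3 + 8 = 5)
d(W) = 25 (d(W) = 5² = 25)
63308 - d(-421) = 63308 - 1*25 = 63308 - 25 = 63283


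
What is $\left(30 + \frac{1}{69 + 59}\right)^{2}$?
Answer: $\frac{14753281}{16384} \approx 900.47$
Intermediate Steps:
$\left(30 + \frac{1}{69 + 59}\right)^{2} = \left(30 + \frac{1}{128}\right)^{2} = \left(\frac{3841}{128}\right)^{2} = \frac{14753281}{16384}$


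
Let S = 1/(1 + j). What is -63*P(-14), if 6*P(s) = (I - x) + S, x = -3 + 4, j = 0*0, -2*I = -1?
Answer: -21/4 ≈ -5.2500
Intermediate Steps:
I = 1/2 (I = -1/2*(-1) = 1/2 ≈ 0.50000)
j = 0
x = 1
S = 1 (S = 1/(1 + 0) = 1/1 = 1)
P(s) = 1/12 (P(s) = ((1/2 - 1*1) + 1)/6 = ((1/2 - 1) + 1)/6 = (-1/2 + 1)/6 = (1/6)*(1/2) = 1/12)
-63*P(-14) = -63*1/12 = -21/4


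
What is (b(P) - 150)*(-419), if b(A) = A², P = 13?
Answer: -7961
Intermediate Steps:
(b(P) - 150)*(-419) = (13² - 150)*(-419) = (169 - 150)*(-419) = 19*(-419) = -7961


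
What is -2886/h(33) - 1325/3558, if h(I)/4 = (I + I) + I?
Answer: -49968/6523 ≈ -7.6603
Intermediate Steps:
h(I) = 12*I (h(I) = 4*((I + I) + I) = 4*(2*I + I) = 4*(3*I) = 12*I)
-2886/h(33) - 1325/3558 = -2886/(12*33) - 1325/3558 = -2886/396 - 1325*1/3558 = -2886*1/396 - 1325/3558 = -481/66 - 1325/3558 = -49968/6523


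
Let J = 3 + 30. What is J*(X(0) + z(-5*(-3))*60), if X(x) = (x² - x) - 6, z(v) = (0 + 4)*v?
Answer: 118602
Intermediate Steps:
z(v) = 4*v
X(x) = -6 + x² - x
J = 33
J*(X(0) + z(-5*(-3))*60) = 33*((-6 + 0² - 1*0) + (4*(-5*(-3)))*60) = 33*((-6 + 0 + 0) + (4*15)*60) = 33*(-6 + 60*60) = 33*(-6 + 3600) = 33*3594 = 118602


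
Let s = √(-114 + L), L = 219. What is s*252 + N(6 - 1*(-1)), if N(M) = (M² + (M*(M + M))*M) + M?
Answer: 742 + 252*√105 ≈ 3324.2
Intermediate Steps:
s = √105 (s = √(-114 + 219) = √105 ≈ 10.247)
N(M) = M + M² + 2*M³ (N(M) = (M² + (M*(2*M))*M) + M = (M² + (2*M²)*M) + M = (M² + 2*M³) + M = M + M² + 2*M³)
s*252 + N(6 - 1*(-1)) = √105*252 + (6 - 1*(-1))*(1 + (6 - 1*(-1)) + 2*(6 - 1*(-1))²) = 252*√105 + (6 + 1)*(1 + (6 + 1) + 2*(6 + 1)²) = 252*√105 + 7*(1 + 7 + 2*7²) = 252*√105 + 7*(1 + 7 + 2*49) = 252*√105 + 7*(1 + 7 + 98) = 252*√105 + 7*106 = 252*√105 + 742 = 742 + 252*√105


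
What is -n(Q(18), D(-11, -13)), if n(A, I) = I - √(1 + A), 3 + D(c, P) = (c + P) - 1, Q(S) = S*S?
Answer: 28 + 5*√13 ≈ 46.028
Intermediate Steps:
Q(S) = S²
D(c, P) = -4 + P + c (D(c, P) = -3 + ((c + P) - 1) = -3 + ((P + c) - 1) = -3 + (-1 + P + c) = -4 + P + c)
-n(Q(18), D(-11, -13)) = -((-4 - 13 - 11) - √(1 + 18²)) = -(-28 - √(1 + 324)) = -(-28 - √325) = -(-28 - 5*√13) = 28 + 5*√13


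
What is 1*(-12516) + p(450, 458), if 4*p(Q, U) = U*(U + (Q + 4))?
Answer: 91908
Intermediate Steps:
p(Q, U) = U*(4 + Q + U)/4 (p(Q, U) = (U*(U + (Q + 4)))/4 = (U*(U + (4 + Q)))/4 = (U*(4 + Q + U))/4 = U*(4 + Q + U)/4)
1*(-12516) + p(450, 458) = 1*(-12516) + (1/4)*458*(4 + 450 + 458) = -12516 + (1/4)*458*912 = -12516 + 104424 = 91908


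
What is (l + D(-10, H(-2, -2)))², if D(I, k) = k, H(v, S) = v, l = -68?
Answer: 4900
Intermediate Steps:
(l + D(-10, H(-2, -2)))² = (-68 - 2)² = (-70)² = 4900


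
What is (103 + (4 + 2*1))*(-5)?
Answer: -545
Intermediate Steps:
(103 + (4 + 2*1))*(-5) = (103 + (4 + 2))*(-5) = (103 + 6)*(-5) = 109*(-5) = -545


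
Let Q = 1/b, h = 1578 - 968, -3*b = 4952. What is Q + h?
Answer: 3020717/4952 ≈ 610.00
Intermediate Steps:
b = -4952/3 (b = -⅓*4952 = -4952/3 ≈ -1650.7)
h = 610
Q = -3/4952 (Q = 1/(-4952/3) = -3/4952 ≈ -0.00060582)
Q + h = -3/4952 + 610 = 3020717/4952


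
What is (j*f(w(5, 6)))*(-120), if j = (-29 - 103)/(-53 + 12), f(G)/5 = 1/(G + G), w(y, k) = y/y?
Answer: -39600/41 ≈ -965.85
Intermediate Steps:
w(y, k) = 1
f(G) = 5/(2*G) (f(G) = 5/(G + G) = 5/((2*G)) = 5*(1/(2*G)) = 5/(2*G))
j = 132/41 (j = -132/(-41) = -132*(-1/41) = 132/41 ≈ 3.2195)
(j*f(w(5, 6)))*(-120) = (132*((5/2)/1)/41)*(-120) = (132*((5/2)*1)/41)*(-120) = ((132/41)*(5/2))*(-120) = (330/41)*(-120) = -39600/41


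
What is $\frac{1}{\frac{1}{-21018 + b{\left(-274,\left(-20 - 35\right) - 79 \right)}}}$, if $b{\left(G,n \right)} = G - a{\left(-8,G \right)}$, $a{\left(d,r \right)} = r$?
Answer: $-21018$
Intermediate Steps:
$b{\left(G,n \right)} = 0$ ($b{\left(G,n \right)} = G - G = 0$)
$\frac{1}{\frac{1}{-21018 + b{\left(-274,\left(-20 - 35\right) - 79 \right)}}} = \frac{1}{\frac{1}{-21018 + 0}} = \frac{1}{\frac{1}{-21018}} = \frac{1}{- \frac{1}{21018}} = -21018$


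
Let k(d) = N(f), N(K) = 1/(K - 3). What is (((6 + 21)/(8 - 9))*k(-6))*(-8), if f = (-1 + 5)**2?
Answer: 216/13 ≈ 16.615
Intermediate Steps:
f = 16 (f = 4**2 = 16)
N(K) = 1/(-3 + K)
k(d) = 1/13 (k(d) = 1/(-3 + 16) = 1/13)
(((6 + 21)/(8 - 9))*k(-6))*(-8) = (((6 + 21)/(8 - 9))*(1/13))*(-8) = ((27/(-1))*(1/13))*(-8) = ((27*(-1))*(1/13))*(-8) = -27*1/13*(-8) = -27/13*(-8) = 216/13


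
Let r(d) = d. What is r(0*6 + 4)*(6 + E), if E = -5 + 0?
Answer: 4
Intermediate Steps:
E = -5
r(0*6 + 4)*(6 + E) = (0*6 + 4)*(6 - 5) = (0 + 4)*1 = 4*1 = 4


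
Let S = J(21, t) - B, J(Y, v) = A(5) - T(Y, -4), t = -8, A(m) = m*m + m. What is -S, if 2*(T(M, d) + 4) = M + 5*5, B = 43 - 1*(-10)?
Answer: 42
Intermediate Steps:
A(m) = m + m**2 (A(m) = m**2 + m = m + m**2)
B = 53 (B = 43 + 10 = 53)
T(M, d) = 17/2 + M/2 (T(M, d) = -4 + (M + 5*5)/2 = -4 + (M + 25)/2 = -4 + (25 + M)/2 = -4 + (25/2 + M/2) = 17/2 + M/2)
J(Y, v) = 43/2 - Y/2 (J(Y, v) = 5*(1 + 5) - (17/2 + Y/2) = 5*6 + (-17/2 - Y/2) = 30 + (-17/2 - Y/2) = 43/2 - Y/2)
S = -42 (S = (43/2 - 1/2*21) - 1*53 = (43/2 - 21/2) - 53 = 11 - 53 = -42)
-S = -1*(-42) = 42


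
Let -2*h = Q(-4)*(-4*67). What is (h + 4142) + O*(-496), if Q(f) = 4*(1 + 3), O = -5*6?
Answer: 21166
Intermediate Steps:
O = -30
Q(f) = 16 (Q(f) = 4*4 = 16)
h = 2144 (h = -8*(-4*67) = -8*(-268) = -1/2*(-4288) = 2144)
(h + 4142) + O*(-496) = (2144 + 4142) - 30*(-496) = 6286 + 14880 = 21166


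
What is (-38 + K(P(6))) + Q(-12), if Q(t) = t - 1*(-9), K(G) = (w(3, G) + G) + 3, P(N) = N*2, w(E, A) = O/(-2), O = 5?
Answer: -57/2 ≈ -28.500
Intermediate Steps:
w(E, A) = -5/2 (w(E, A) = 5/(-2) = 5*(-½) = -5/2)
P(N) = 2*N
K(G) = ½ + G (K(G) = (-5/2 + G) + 3 = ½ + G)
Q(t) = 9 + t (Q(t) = t + 9 = 9 + t)
(-38 + K(P(6))) + Q(-12) = (-38 + (½ + 2*6)) + (9 - 12) = (-38 + (½ + 12)) - 3 = (-38 + 25/2) - 3 = -51/2 - 3 = -57/2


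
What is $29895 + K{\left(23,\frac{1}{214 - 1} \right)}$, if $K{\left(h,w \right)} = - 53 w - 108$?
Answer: $\frac{6344578}{213} \approx 29787.0$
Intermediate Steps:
$K{\left(h,w \right)} = -108 - 53 w$
$29895 + K{\left(23,\frac{1}{214 - 1} \right)} = 29895 - \left(108 + \frac{53}{214 - 1}\right) = 29895 - \left(108 + \frac{53}{213}\right) = 29895 - \frac{23057}{213} = \frac{6344578}{213}$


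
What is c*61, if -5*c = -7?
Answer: 427/5 ≈ 85.400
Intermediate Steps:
c = 7/5 (c = -1/5*(-7) = 7/5 ≈ 1.4000)
c*61 = (7/5)*61 = 427/5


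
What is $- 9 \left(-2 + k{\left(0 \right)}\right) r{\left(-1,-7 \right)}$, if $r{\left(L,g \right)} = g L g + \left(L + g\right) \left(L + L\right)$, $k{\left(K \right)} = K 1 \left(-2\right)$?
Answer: $-594$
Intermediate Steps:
$k{\left(K \right)} = - 2 K$ ($k{\left(K \right)} = K \left(-2\right) = - 2 K$)
$r{\left(L,g \right)} = L g^{2} + 2 L \left(L + g\right)$ ($r{\left(L,g \right)} = L g g + \left(L + g\right) 2 L = L g^{2} + 2 L \left(L + g\right)$)
$- 9 \left(-2 + k{\left(0 \right)}\right) r{\left(-1,-7 \right)} = - 9 \left(-2 - 0\right) \left(- (\left(-7\right)^{2} + 2 \left(-1\right) + 2 \left(-7\right))\right) = - 9 \left(-2 + 0\right) \left(- (49 - 2 - 14)\right) = \left(-9\right) \left(-2\right) \left(\left(-1\right) 33\right) = 18 \left(-33\right) = -594$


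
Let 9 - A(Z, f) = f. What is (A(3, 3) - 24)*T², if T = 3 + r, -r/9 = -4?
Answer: -27378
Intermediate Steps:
r = 36 (r = -9*(-4) = 36)
A(Z, f) = 9 - f
T = 39 (T = 3 + 36 = 39)
(A(3, 3) - 24)*T² = ((9 - 1*3) - 24)*39² = ((9 - 3) - 24)*1521 = (6 - 24)*1521 = -18*1521 = -27378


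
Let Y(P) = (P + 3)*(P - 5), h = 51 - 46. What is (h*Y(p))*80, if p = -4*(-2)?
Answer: 13200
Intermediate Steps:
h = 5
p = 8
Y(P) = (-5 + P)*(3 + P) (Y(P) = (3 + P)*(-5 + P) = (-5 + P)*(3 + P))
(h*Y(p))*80 = (5*(-15 + 8² - 2*8))*80 = (5*(-15 + 64 - 16))*80 = (5*33)*80 = 165*80 = 13200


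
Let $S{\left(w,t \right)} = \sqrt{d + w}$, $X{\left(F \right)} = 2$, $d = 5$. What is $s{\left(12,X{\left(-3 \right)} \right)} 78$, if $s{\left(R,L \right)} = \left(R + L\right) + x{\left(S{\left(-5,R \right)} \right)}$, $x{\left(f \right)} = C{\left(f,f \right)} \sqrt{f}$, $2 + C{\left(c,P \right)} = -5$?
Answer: $1092$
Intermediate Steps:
$C{\left(c,P \right)} = -7$ ($C{\left(c,P \right)} = -2 - 5 = -7$)
$S{\left(w,t \right)} = \sqrt{5 + w}$
$x{\left(f \right)} = - 7 \sqrt{f}$
$s{\left(R,L \right)} = L + R$ ($s{\left(R,L \right)} = \left(R + L\right) - 7 \sqrt{\sqrt{5 - 5}} = \left(L + R\right) - 7 \sqrt{\sqrt{0}} = \left(L + R\right) - 7 \sqrt{0} = \left(L + R\right) - 0 = \left(L + R\right) + 0 = L + R$)
$s{\left(12,X{\left(-3 \right)} \right)} 78 = \left(2 + 12\right) 78 = 14 \cdot 78 = 1092$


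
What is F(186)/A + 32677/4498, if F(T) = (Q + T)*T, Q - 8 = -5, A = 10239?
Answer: 164234165/15351674 ≈ 10.698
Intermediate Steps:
Q = 3 (Q = 8 - 5 = 3)
F(T) = T*(3 + T) (F(T) = (3 + T)*T = T*(3 + T))
F(186)/A + 32677/4498 = (186*(3 + 186))/10239 + 32677/4498 = (186*189)*(1/10239) + 32677*(1/4498) = 35154*(1/10239) + 32677/4498 = 11718/3413 + 32677/4498 = 164234165/15351674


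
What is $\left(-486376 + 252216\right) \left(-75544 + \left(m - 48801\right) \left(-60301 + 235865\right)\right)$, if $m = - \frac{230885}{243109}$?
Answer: $\frac{487742068537718641920}{243109} \approx 2.0063 \cdot 10^{15}$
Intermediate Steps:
$m = - \frac{230885}{243109}$ ($m = \left(-230885\right) \frac{1}{243109} = - \frac{230885}{243109} \approx -0.94972$)
$\left(-486376 + 252216\right) \left(-75544 + \left(m - 48801\right) \left(-60301 + 235865\right)\right) = \left(-486376 + 252216\right) \left(-75544 + \left(- \frac{230885}{243109} - 48801\right) \left(-60301 + 235865\right)\right) = - 234160 \left(-75544 - \frac{2082925213911416}{243109}\right) = \left(-234160\right) \left(- \frac{2082943579337712}{243109}\right) = \frac{487742068537718641920}{243109}$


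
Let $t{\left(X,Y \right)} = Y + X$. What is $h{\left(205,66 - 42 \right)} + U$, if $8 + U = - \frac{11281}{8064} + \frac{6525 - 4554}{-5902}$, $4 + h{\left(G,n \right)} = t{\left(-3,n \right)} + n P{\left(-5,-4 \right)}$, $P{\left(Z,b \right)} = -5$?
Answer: $- \frac{2682689207}{23796864} \approx -112.73$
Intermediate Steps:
$t{\left(X,Y \right)} = X + Y$
$h{\left(G,n \right)} = -7 - 4 n$ ($h{\left(G,n \right)} = -4 + \left(\left(-3 + n\right) + n \left(-5\right)\right) = -4 - \left(3 + 4 n\right) = -7 - 4 n$)
$U = - \frac{231612215}{23796864}$ ($U = -8 - \left(\frac{11281}{8064} - \frac{6525 - 4554}{-5902}\right) = -8 + \left(\left(-11281\right) \frac{1}{8064} + 1971 \left(- \frac{1}{5902}\right)\right) = -8 - \frac{41237303}{23796864} = - \frac{231612215}{23796864} \approx -9.7329$)
$h{\left(205,66 - 42 \right)} + U = \left(-7 - 4 \left(66 - 42\right)\right) - \frac{231612215}{23796864} = \left(-7 - 96\right) - \frac{231612215}{23796864} = -103 - \frac{231612215}{23796864} = - \frac{2682689207}{23796864}$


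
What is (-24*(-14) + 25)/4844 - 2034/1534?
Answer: -4649461/3715348 ≈ -1.2514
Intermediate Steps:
(-24*(-14) + 25)/4844 - 2034/1534 = (336 + 25)*(1/4844) - 2034*1/1534 = 361*(1/4844) - 1017/767 = 361/4844 - 1017/767 = -4649461/3715348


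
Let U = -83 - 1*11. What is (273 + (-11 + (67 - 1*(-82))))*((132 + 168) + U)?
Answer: 84666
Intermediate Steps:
U = -94 (U = -83 - 11 = -94)
(273 + (-11 + (67 - 1*(-82))))*((132 + 168) + U) = (273 + (-11 + (67 - 1*(-82))))*((132 + 168) - 94) = (273 + (-11 + (67 + 82)))*(300 - 94) = (273 + (-11 + 149))*206 = (273 + 138)*206 = 411*206 = 84666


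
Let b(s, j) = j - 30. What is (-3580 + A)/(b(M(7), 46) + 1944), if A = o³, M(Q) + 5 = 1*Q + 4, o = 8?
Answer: -767/490 ≈ -1.5653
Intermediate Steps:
M(Q) = -1 + Q (M(Q) = -5 + (1*Q + 4) = -5 + (Q + 4) = -5 + (4 + Q) = -1 + Q)
A = 512 (A = 8³ = 512)
b(s, j) = -30 + j
(-3580 + A)/(b(M(7), 46) + 1944) = (-3580 + 512)/((-30 + 46) + 1944) = -3068/(16 + 1944) = -3068/1960 = -3068*1/1960 = -767/490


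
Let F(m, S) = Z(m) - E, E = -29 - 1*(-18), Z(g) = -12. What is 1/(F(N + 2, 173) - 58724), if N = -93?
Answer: -1/58725 ≈ -1.7029e-5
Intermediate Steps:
E = -11 (E = -29 + 18 = -11)
F(m, S) = -1 (F(m, S) = -12 - 1*(-11) = -12 + 11 = -1)
1/(F(N + 2, 173) - 58724) = 1/(-1 - 58724) = 1/(-58725) = -1/58725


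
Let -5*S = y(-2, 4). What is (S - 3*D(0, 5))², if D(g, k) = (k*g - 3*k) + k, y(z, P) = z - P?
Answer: 24336/25 ≈ 973.44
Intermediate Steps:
D(g, k) = -2*k + g*k (D(g, k) = (g*k - 3*k) + k = (-3*k + g*k) + k = -2*k + g*k)
S = 6/5 (S = -(-2 - 1*4)/5 = -(-2 - 4)/5 = -⅕*(-6) = 6/5 ≈ 1.2000)
(S - 3*D(0, 5))² = (6/5 - 15*(-2 + 0))² = (6/5 - 15*(-2))² = (6/5 - 3*(-10))² = (6/5 + 30)² = (156/5)² = 24336/25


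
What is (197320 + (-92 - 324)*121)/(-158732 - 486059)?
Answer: -146984/644791 ≈ -0.22796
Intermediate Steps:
(197320 + (-92 - 324)*121)/(-158732 - 486059) = (197320 - 416*121)/(-644791) = (197320 - 50336)*(-1/644791) = 146984*(-1/644791) = -146984/644791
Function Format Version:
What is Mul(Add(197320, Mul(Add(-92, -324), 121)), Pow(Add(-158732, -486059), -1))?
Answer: Rational(-146984, 644791) ≈ -0.22796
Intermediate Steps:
Mul(Add(197320, Mul(Add(-92, -324), 121)), Pow(Add(-158732, -486059), -1)) = Mul(Add(197320, Mul(-416, 121)), Pow(-644791, -1)) = Mul(Add(197320, -50336), Rational(-1, 644791)) = Mul(146984, Rational(-1, 644791)) = Rational(-146984, 644791)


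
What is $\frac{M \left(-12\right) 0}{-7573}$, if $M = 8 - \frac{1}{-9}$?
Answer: $0$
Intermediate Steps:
$M = \frac{73}{9}$ ($M = 8 - - \frac{1}{9} = 8 + \frac{1}{9} = \frac{73}{9} \approx 8.1111$)
$\frac{M \left(-12\right) 0}{-7573} = \frac{\frac{73}{9} \left(-12\right) 0}{-7573} = \left(- \frac{292}{3}\right) 0 \left(- \frac{1}{7573}\right) = 0 \left(- \frac{1}{7573}\right) = 0$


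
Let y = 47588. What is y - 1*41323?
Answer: 6265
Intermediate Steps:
y - 1*41323 = 47588 - 1*41323 = 47588 - 41323 = 6265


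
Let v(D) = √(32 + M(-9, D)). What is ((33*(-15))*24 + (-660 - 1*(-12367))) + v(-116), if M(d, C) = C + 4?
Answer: -173 + 4*I*√5 ≈ -173.0 + 8.9443*I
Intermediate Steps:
M(d, C) = 4 + C
v(D) = √(36 + D) (v(D) = √(32 + (4 + D)) = √(36 + D))
((33*(-15))*24 + (-660 - 1*(-12367))) + v(-116) = ((33*(-15))*24 + (-660 - 1*(-12367))) + √(36 - 116) = (-495*24 + (-660 + 12367)) + √(-80) = (-11880 + 11707) + 4*I*√5 = -173 + 4*I*√5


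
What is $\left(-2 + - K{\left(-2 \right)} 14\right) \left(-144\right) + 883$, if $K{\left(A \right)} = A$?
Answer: $-2861$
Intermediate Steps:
$\left(-2 + - K{\left(-2 \right)} 14\right) \left(-144\right) + 883 = \left(-2 + \left(-1\right) \left(-2\right) 14\right) \left(-144\right) + 883 = \left(-2 + 2 \cdot 14\right) \left(-144\right) + 883 = \left(-2 + 28\right) \left(-144\right) + 883 = 26 \left(-144\right) + 883 = -3744 + 883 = -2861$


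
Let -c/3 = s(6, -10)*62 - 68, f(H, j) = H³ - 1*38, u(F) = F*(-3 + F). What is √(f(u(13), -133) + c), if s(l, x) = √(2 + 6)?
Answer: √(2197166 - 372*√2) ≈ 1482.1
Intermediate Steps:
s(l, x) = 2*√2 (s(l, x) = √8 = 2*√2)
f(H, j) = -38 + H³ (f(H, j) = H³ - 38 = -38 + H³)
c = 204 - 372*√2 (c = -3*((2*√2)*62 - 68) = -3*(124*√2 - 68) = -3*(-68 + 124*√2) = 204 - 372*√2 ≈ -322.09)
√(f(u(13), -133) + c) = √((-38 + (13*(-3 + 13))³) + (204 - 372*√2)) = √((-38 + (13*10)³) + (204 - 372*√2)) = √((-38 + 130³) + (204 - 372*√2)) = √((-38 + 2197000) + (204 - 372*√2)) = √(2196962 + (204 - 372*√2)) = √(2197166 - 372*√2)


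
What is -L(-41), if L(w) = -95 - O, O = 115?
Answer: 210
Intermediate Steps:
L(w) = -210 (L(w) = -95 - 1*115 = -95 - 115 = -210)
-L(-41) = -1*(-210) = 210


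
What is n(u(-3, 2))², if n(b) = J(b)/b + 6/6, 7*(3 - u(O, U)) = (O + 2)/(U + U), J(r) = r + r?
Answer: 9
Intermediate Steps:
J(r) = 2*r
u(O, U) = 3 - (2 + O)/(14*U) (u(O, U) = 3 - (O + 2)/(7*(U + U)) = 3 - (2 + O)/(7*(2*U)) = 3 - (2 + O)*1/(2*U)/7 = 3 - (2 + O)/(14*U))
n(b) = 3 (n(b) = (2*b)/b + 6/6 = 2 + 6*(⅙) = 2 + 1 = 3)
n(u(-3, 2))² = 3² = 9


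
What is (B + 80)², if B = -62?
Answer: 324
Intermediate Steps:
(B + 80)² = (-62 + 80)² = 18² = 324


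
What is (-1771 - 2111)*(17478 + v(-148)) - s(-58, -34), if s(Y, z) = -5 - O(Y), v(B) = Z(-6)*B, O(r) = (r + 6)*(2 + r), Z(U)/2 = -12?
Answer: -81635543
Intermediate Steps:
Z(U) = -24 (Z(U) = 2*(-12) = -24)
O(r) = (2 + r)*(6 + r) (O(r) = (6 + r)*(2 + r) = (2 + r)*(6 + r))
v(B) = -24*B
s(Y, z) = -17 - Y² - 8*Y (s(Y, z) = -5 - (12 + Y² + 8*Y) = -5 + (-12 - Y² - 8*Y) = -17 - Y² - 8*Y)
(-1771 - 2111)*(17478 + v(-148)) - s(-58, -34) = (-1771 - 2111)*(17478 - 24*(-148)) - (-17 - 1*(-58)² - 8*(-58)) = -3882*(17478 + 3552) - (-17 - 1*3364 + 464) = -3882*21030 - (-17 - 3364 + 464) = -81638460 - 1*(-2917) = -81638460 + 2917 = -81635543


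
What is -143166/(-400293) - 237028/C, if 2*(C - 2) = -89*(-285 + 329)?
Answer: 881117425/7249751 ≈ 121.54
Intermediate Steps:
C = -1956 (C = 2 + (-89*(-285 + 329))/2 = 2 + (-89*44)/2 = 2 + (1/2)*(-3916) = 2 - 1958 = -1956)
-143166/(-400293) - 237028/C = -143166/(-400293) - 237028/(-1956) = -143166*(-1/400293) - 237028*(-1/1956) = 47722/133431 + 59257/489 = 881117425/7249751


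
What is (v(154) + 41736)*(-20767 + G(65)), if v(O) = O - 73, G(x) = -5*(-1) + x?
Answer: -865486449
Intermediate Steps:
G(x) = 5 + x
v(O) = -73 + O
(v(154) + 41736)*(-20767 + G(65)) = ((-73 + 154) + 41736)*(-20767 + (5 + 65)) = (81 + 41736)*(-20767 + 70) = 41817*(-20697) = -865486449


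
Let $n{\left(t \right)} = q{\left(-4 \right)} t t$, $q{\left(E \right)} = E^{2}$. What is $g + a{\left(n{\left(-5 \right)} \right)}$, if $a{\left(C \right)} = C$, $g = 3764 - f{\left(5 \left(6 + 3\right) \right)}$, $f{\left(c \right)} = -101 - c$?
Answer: $4310$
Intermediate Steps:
$n{\left(t \right)} = 16 t^{2}$ ($n{\left(t \right)} = \left(-4\right)^{2} t t = 16 t t = 16 t^{2}$)
$g = 3910$ ($g = 3764 - \left(-101 - 5 \left(6 + 3\right)\right) = 3764 - \left(-101 - 5 \cdot 9\right) = 3764 - \left(-101 - 45\right) = 3764 - -146 = 3764 + 146 = 3910$)
$g + a{\left(n{\left(-5 \right)} \right)} = 3910 + 16 \left(-5\right)^{2} = 3910 + 16 \cdot 25 = 3910 + 400 = 4310$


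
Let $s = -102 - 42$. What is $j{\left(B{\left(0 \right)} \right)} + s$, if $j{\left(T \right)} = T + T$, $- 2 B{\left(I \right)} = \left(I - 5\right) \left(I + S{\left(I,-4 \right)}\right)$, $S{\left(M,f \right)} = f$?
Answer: $-164$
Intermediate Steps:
$B{\left(I \right)} = - \frac{\left(-5 + I\right) \left(-4 + I\right)}{2}$ ($B{\left(I \right)} = - \frac{\left(I - 5\right) \left(I - 4\right)}{2} = - \frac{\left(-5 + I\right) \left(-4 + I\right)}{2}$)
$j{\left(T \right)} = 2 T$
$s = -144$
$j{\left(B{\left(0 \right)} \right)} + s = 2 \left(-10 - \frac{0^{2}}{2} + \frac{9}{2} \cdot 0\right) - 144 = 2 \left(-10 - 0 + 0\right) - 144 = 2 \left(-10 + 0 + 0\right) - 144 = 2 \left(-10\right) - 144 = -20 - 144 = -164$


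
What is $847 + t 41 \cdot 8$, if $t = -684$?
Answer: $-223505$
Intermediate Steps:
$847 + t 41 \cdot 8 = 847 - 684 \cdot 41 \cdot 8 = 847 - 224352 = -223505$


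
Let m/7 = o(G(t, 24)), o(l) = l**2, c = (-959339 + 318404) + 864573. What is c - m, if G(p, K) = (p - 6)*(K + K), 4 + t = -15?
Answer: -9856362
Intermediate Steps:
t = -19 (t = -4 - 15 = -19)
c = 223638 (c = -640935 + 864573 = 223638)
G(p, K) = 2*K*(-6 + p) (G(p, K) = (-6 + p)*(2*K) = 2*K*(-6 + p))
m = 10080000 (m = 7*(2*24*(-6 - 19))**2 = 7*(2*24*(-25))**2 = 7*(-1200)**2 = 7*1440000 = 10080000)
c - m = 223638 - 1*10080000 = 223638 - 10080000 = -9856362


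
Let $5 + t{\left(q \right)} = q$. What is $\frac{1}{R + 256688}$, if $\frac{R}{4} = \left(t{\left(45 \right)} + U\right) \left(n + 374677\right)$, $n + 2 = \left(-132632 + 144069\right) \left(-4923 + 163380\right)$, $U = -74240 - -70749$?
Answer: $- \frac{1}{25021784232048} \approx -3.9965 \cdot 10^{-14}$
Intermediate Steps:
$U = -3491$ ($U = -74240 + 70749 = -3491$)
$t{\left(q \right)} = -5 + q$
$n = 1812272707$ ($n = -2 + \left(-132632 + 144069\right) \left(-4923 + 163380\right) = -2 + 11437 \cdot 158457 = -2 + 1812272709 = 1812272707$)
$R = -25021784488736$ ($R = 4 \left(\left(-5 + 45\right) - 3491\right) \left(1812272707 + 374677\right) = 4 \left(40 - 3491\right) 1812647384 = 4 \left(\left(-3451\right) 1812647384\right) = 4 \left(-6255446122184\right) = -25021784488736$)
$\frac{1}{R + 256688} = \frac{1}{-25021784488736 + 256688} = \frac{1}{-25021784232048} = - \frac{1}{25021784232048}$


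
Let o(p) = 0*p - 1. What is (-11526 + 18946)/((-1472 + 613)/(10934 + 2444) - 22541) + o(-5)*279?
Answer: -84232930363/301554357 ≈ -279.33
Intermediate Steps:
o(p) = -1 (o(p) = 0 - 1 = -1)
(-11526 + 18946)/((-1472 + 613)/(10934 + 2444) - 22541) + o(-5)*279 = (-11526 + 18946)/((-1472 + 613)/(10934 + 2444) - 22541) - 1*279 = 7420/(-859/13378 - 22541) - 279 = 7420/(-301554357/13378) - 279 = 7420*(-13378/301554357) - 279 = -99264760/301554357 - 279 = -84232930363/301554357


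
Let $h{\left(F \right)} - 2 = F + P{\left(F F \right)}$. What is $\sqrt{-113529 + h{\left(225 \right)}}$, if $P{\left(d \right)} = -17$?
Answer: $9 i \sqrt{1399} \approx 336.63 i$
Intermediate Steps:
$h{\left(F \right)} = -15 + F$ ($h{\left(F \right)} = 2 + \left(F - 17\right) = 2 + \left(-17 + F\right) = -15 + F$)
$\sqrt{-113529 + h{\left(225 \right)}} = \sqrt{-113529 + \left(-15 + 225\right)} = \sqrt{-113529 + 210} = \sqrt{-113319} = 9 i \sqrt{1399}$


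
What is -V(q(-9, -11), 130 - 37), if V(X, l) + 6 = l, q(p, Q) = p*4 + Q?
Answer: -87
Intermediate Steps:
q(p, Q) = Q + 4*p (q(p, Q) = 4*p + Q = Q + 4*p)
V(X, l) = -6 + l
-V(q(-9, -11), 130 - 37) = -(-6 + (130 - 37)) = -(-6 + 93) = -1*87 = -87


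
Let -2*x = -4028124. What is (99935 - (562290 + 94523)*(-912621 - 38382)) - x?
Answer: 624629219312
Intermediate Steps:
x = 2014062 (x = -½*(-4028124) = 2014062)
(99935 - (562290 + 94523)*(-912621 - 38382)) - x = (99935 - (562290 + 94523)*(-912621 - 38382)) - 1*2014062 = (99935 - 656813*(-951003)) - 2014062 = (99935 - 1*(-624631133439)) - 2014062 = (99935 + 624631133439) - 2014062 = 624631233374 - 2014062 = 624629219312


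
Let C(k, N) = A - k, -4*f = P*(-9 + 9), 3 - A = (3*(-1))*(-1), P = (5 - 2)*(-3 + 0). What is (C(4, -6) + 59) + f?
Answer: 55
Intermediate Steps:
P = -9 (P = 3*(-3) = -9)
A = 0 (A = 3 - 3*(-1)*(-1) = 3 - (-3)*(-1) = 3 - 1*3 = 3 - 3 = 0)
f = 0 (f = -(-9)*(-9 + 9)/4 = -(-9)*0/4 = -1/4*0 = 0)
C(k, N) = -k (C(k, N) = 0 - k = -k)
(C(4, -6) + 59) + f = (-1*4 + 59) + 0 = (-4 + 59) + 0 = 55 + 0 = 55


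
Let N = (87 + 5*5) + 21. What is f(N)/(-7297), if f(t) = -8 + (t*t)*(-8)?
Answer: 141520/7297 ≈ 19.394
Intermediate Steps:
N = 133 (N = (87 + 25) + 21 = 112 + 21 = 133)
f(t) = -8 - 8*t² (f(t) = -8 + t²*(-8) = -8 - 8*t²)
f(N)/(-7297) = (-8 - 8*133²)/(-7297) = (-8 - 8*17689)*(-1/7297) = (-8 - 141512)*(-1/7297) = -141520*(-1/7297) = 141520/7297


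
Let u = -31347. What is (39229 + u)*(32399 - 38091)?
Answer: -44864344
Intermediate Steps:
(39229 + u)*(32399 - 38091) = (39229 - 31347)*(32399 - 38091) = 7882*(-5692) = -44864344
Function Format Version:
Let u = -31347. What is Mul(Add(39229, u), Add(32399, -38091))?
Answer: -44864344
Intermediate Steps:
Mul(Add(39229, u), Add(32399, -38091)) = Mul(Add(39229, -31347), Add(32399, -38091)) = Mul(7882, -5692) = -44864344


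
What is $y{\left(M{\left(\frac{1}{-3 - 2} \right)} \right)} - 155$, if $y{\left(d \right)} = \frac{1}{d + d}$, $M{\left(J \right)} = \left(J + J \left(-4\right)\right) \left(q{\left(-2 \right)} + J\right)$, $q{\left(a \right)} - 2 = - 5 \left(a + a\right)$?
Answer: $- \frac{101345}{654} \approx -154.96$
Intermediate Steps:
$q{\left(a \right)} = 2 - 10 a$ ($q{\left(a \right)} = 2 - 5 \left(a + a\right) = 2 - 5 \cdot 2 a = 2 - 10 a$)
$M{\left(J \right)} = - 3 J \left(22 + J\right)$ ($M{\left(J \right)} = \left(J + J \left(-4\right)\right) \left(\left(2 - -20\right) + J\right) = \left(J - 4 J\right) \left(\left(2 + 20\right) + J\right) = - 3 J \left(22 + J\right)$)
$y{\left(d \right)} = \frac{1}{2 d}$
$y{\left(M{\left(\frac{1}{-3 - 2} \right)} \right)} - 155 = \frac{1}{2 \left(- \frac{3 \left(22 + \frac{1}{-3 - 2}\right)}{-3 - 2}\right)} - 155 = \frac{1}{2 \left(- \frac{3 \left(22 + \frac{1}{-5}\right)}{-5}\right)} - 155 = \frac{1}{2 \left(\left(-3\right) \left(- \frac{1}{5}\right) \left(22 - \frac{1}{5}\right)\right)} - 155 = \frac{1}{2 \left(\left(-3\right) \left(- \frac{1}{5}\right) \frac{109}{5}\right)} - 155 = \frac{1}{2 \cdot \frac{327}{25}} - 155 = \frac{1}{2} \cdot \frac{25}{327} - 155 = \frac{25}{654} - 155 = - \frac{101345}{654}$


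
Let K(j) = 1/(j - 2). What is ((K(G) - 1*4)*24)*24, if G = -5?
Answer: -16704/7 ≈ -2386.3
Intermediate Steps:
K(j) = 1/(-2 + j)
((K(G) - 1*4)*24)*24 = ((1/(-2 - 5) - 1*4)*24)*24 = ((1/(-7) - 4)*24)*24 = ((-1/7 - 4)*24)*24 = -29/7*24*24 = -696/7*24 = -16704/7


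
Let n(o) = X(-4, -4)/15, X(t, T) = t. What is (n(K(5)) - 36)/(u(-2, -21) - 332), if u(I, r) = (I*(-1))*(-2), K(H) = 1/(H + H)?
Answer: 34/315 ≈ 0.10794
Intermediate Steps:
K(H) = 1/(2*H)
n(o) = -4/15
u(I, r) = 2*I (u(I, r) = -I*(-2) = 2*I)
(n(K(5)) - 36)/(u(-2, -21) - 332) = (-4/15 - 36)/(2*(-2) - 332) = -544/(15*(-4 - 332)) = -544/15/(-336) = -544/15*(-1/336) = 34/315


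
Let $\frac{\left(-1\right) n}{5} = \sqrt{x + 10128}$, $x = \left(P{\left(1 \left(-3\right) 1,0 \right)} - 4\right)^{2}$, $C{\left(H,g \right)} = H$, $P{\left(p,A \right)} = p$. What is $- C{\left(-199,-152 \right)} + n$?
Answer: $199 - 5 \sqrt{10177} \approx -305.41$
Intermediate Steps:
$x = 49$ ($x = \left(1 \left(-3\right) 1 - 4\right)^{2} = \left(\left(-3\right) 1 - 4\right)^{2} = \left(-3 - 4\right)^{2} = \left(-7\right)^{2} = 49$)
$n = - 5 \sqrt{10177}$ ($n = - 5 \sqrt{49 + 10128} = - 5 \sqrt{10177} \approx -504.41$)
$- C{\left(-199,-152 \right)} + n = \left(-1\right) \left(-199\right) - 5 \sqrt{10177} = 199 - 5 \sqrt{10177}$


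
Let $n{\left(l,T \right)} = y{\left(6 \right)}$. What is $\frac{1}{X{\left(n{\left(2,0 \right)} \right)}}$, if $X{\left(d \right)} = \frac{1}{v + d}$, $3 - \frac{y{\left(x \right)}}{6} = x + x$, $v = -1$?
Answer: $-55$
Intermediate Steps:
$y{\left(x \right)} = 18 - 12 x$ ($y{\left(x \right)} = 18 - 6 \left(x + x\right) = 18 - 6 \cdot 2 x = 18 - 12 x$)
$n{\left(l,T \right)} = -54$ ($n{\left(l,T \right)} = 18 - 72 = -54$)
$X{\left(d \right)} = \frac{1}{-1 + d}$
$\frac{1}{X{\left(n{\left(2,0 \right)} \right)}} = \frac{1}{\frac{1}{-1 - 54}} = \frac{1}{\frac{1}{-55}} = \frac{1}{- \frac{1}{55}} = -55$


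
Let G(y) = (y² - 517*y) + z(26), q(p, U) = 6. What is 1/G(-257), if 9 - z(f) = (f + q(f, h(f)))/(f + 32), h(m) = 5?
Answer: 29/5768867 ≈ 5.0270e-6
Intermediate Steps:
z(f) = 9 - (6 + f)/(32 + f) (z(f) = 9 - (f + 6)/(f + 32) = 9 - (6 + f)/(32 + f))
G(y) = 245/29 + y² - 517*y (G(y) = (y² - 517*y) + 2*(141 + 4*26)/(32 + 26) = (y² - 517*y) + 2*(141 + 104)/58 = (y² - 517*y) + 2*(1/58)*245 = (y² - 517*y) + 245/29 = 245/29 + y² - 517*y)
1/G(-257) = 1/(245/29 + (-257)² - 517*(-257)) = 1/(245/29 + 66049 + 132869) = 1/(5768867/29) = 29/5768867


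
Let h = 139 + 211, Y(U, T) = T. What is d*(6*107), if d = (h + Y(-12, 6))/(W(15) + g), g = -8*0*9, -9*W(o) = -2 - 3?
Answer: 2056968/5 ≈ 4.1139e+5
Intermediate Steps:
W(o) = 5/9 (W(o) = -(-2 - 3)/9 = -1/9*(-5) = 5/9)
g = 0 (g = 0*9 = 0)
h = 350
d = 3204/5 (d = (350 + 6)/(5/9 + 0) = 356/(5/9) = 356*(9/5) = 3204/5 ≈ 640.80)
d*(6*107) = 3204*(6*107)/5 = (3204/5)*642 = 2056968/5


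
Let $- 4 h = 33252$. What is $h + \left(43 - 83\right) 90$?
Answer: $-11913$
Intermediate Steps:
$h = -8313$ ($h = \left(- \frac{1}{4}\right) 33252 = -8313$)
$h + \left(43 - 83\right) 90 = -8313 + \left(43 - 83\right) 90 = -8313 - 3600 = -11913$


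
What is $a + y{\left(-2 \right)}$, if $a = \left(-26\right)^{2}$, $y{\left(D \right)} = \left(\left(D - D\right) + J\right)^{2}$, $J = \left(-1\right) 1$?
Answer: $677$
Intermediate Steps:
$J = -1$
$y{\left(D \right)} = 1$ ($y{\left(D \right)} = \left(\left(D - D\right) - 1\right)^{2} = \left(0 - 1\right)^{2} = \left(-1\right)^{2} = 1$)
$a = 676$
$a + y{\left(-2 \right)} = 676 + 1 = 677$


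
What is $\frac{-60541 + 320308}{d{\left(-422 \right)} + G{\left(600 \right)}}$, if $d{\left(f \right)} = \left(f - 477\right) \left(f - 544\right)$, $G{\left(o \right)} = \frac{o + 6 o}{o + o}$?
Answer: $\frac{519534}{1736875} \approx 0.29912$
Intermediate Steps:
$G{\left(o \right)} = \frac{7}{2}$ ($G{\left(o \right)} = \frac{7 o}{2 o} = 7 o \frac{1}{2 o} = \frac{7}{2}$)
$d{\left(f \right)} = \left(-544 + f\right) \left(-477 + f\right)$ ($d{\left(f \right)} = \left(-477 + f\right) \left(-544 + f\right) = \left(-544 + f\right) \left(-477 + f\right)$)
$\frac{-60541 + 320308}{d{\left(-422 \right)} + G{\left(600 \right)}} = \frac{-60541 + 320308}{\left(259488 + \left(-422\right)^{2} - -430862\right) + \frac{7}{2}} = \frac{259767}{\left(259488 + 178084 + 430862\right) + \frac{7}{2}} = \frac{259767}{868434 + \frac{7}{2}} = \frac{259767}{\frac{1736875}{2}} = 259767 \cdot \frac{2}{1736875} = \frac{519534}{1736875}$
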